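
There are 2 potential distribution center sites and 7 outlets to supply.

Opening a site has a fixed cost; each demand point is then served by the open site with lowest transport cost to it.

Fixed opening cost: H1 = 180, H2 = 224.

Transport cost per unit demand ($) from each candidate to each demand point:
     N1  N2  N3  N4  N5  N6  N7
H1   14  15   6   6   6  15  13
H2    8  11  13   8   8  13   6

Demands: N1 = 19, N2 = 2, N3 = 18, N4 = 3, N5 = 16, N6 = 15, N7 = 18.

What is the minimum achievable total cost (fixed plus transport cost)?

Open {H2}: assign each demand point to its cheapest open site.
  N1→H2 19×8=152, N2→H2 2×11=22, N3→H2 18×13=234, N4→H2 3×8=24, N5→H2 16×8=128, N6→H2 15×13=195, N7→H2 18×6=108
  transport cost 863, fixed 224 → total 1087.
Compare {H1, H2}: transport cost 699 + fixed 404 = 1103.
Compare {H1}: transport cost 977 + fixed 180 = 1157.

1087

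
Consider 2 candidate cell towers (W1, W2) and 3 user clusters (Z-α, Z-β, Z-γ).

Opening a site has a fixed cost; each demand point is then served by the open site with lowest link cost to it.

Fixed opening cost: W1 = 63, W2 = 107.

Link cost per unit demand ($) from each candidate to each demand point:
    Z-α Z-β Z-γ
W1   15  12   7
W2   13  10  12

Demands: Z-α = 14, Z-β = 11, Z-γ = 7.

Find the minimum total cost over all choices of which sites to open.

Open {W1}: assign each demand point to its cheapest open site.
  Z-α→W1 14×15=210, Z-β→W1 11×12=132, Z-γ→W1 7×7=49
  link cost 391, fixed 63 → total 454.
Compare {W2}: link cost 376 + fixed 107 = 483.
Compare {W1, W2}: link cost 341 + fixed 170 = 511.

454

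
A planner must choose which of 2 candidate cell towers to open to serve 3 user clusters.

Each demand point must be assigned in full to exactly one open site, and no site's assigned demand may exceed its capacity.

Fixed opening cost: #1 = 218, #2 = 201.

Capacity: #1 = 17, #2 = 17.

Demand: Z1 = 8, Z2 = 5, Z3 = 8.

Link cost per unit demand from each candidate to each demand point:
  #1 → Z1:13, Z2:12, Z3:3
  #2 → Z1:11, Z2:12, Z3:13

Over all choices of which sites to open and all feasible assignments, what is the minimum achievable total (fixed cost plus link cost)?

Open {#1, #2}; cheapest assignment that respects the capacities:
  #1 (cap 17, load 13): Z2, Z3 — cost 5×12 + 8×3 = 84
  #2 (cap 17, load 8): Z1 — cost 8×11 = 88
  Shipping 172, fixed 419 → total 591.
  Any other capacity-feasible assignment to {#1, #2} ships for at least 172.
Total demand is 21 and no other set of sites has combined capacity ≥ 21, so {#1, #2} is the only feasible choice of open sites. Minimum: 591.

591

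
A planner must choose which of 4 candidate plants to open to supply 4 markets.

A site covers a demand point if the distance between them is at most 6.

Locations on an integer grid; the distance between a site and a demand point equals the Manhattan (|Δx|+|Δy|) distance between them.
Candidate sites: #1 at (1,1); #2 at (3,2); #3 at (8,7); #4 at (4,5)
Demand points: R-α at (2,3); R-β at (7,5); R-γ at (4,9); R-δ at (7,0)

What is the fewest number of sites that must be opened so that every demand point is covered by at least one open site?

2

Coverage sets (demand points within 6 of each site):
  #1: {R-α}
  #2: {R-α, R-δ}
  #3: {R-β, R-γ}
  #4: {R-α, R-β, R-γ}
No single site covers all 4 demand points.
But {#2, #3} covers everything, so the minimum is 2.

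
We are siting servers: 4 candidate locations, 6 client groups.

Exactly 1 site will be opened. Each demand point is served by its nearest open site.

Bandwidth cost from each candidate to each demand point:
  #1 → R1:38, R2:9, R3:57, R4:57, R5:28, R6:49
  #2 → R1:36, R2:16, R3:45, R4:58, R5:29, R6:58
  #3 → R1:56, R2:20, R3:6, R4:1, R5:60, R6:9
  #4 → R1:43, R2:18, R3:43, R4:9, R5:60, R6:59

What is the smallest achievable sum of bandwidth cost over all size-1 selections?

Open {#3}.
  R1→#3 56, R2→#3 20, R3→#3 6, R4→#3 1, R5→#3 60, R6→#3 9  ⇒ total 152.
Compare {#4}: total 232.
Compare {#1}: total 238.
No size-1 selection does better; minimum is 152.

152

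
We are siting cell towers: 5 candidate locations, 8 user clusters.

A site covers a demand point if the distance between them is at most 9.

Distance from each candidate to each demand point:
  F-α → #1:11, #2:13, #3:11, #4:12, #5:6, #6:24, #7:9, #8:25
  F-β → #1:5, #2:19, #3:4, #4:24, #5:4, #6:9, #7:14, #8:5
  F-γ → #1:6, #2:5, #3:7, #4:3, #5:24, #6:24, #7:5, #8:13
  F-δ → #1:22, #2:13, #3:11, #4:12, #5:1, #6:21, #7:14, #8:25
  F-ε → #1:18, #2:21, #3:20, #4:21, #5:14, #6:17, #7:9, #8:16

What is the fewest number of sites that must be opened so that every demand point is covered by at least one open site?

Coverage sets (demand points within 9 of each site):
  F-α: {#5, #7}
  F-β: {#1, #3, #5, #6, #8}
  F-γ: {#1, #2, #3, #4, #7}
  F-δ: {#5}
  F-ε: {#7}
No single site covers all 8 demand points.
But {F-β, F-γ} covers everything, so the minimum is 2.

2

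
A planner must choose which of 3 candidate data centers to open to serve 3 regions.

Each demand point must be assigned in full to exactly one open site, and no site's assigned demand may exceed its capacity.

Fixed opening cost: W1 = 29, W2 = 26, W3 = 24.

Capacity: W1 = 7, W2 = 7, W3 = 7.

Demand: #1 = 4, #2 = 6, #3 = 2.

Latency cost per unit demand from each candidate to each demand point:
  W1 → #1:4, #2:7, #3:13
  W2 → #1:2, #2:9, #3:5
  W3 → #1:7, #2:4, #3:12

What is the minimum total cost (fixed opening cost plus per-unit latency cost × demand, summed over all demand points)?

92

Open {W2, W3}; cheapest assignment that respects the capacities:
  W2 (cap 7, load 6): #1, #3 — cost 4×2 + 2×5 = 18
  W3 (cap 7, load 6): #2 — cost 6×4 = 24
  Shipping 42, fixed 50 → total 92.
  Any other capacity-feasible assignment to {W2, W3} ships for at least 42.
Compare {W1, W2}: its best feasible assignment gives total 115.
Compare {W1, W3}: its best feasible assignment gives total 119.
Every other set of open sites that can feasibly serve all demand totals ≥ 115 even under its best assignment. Minimum: 92.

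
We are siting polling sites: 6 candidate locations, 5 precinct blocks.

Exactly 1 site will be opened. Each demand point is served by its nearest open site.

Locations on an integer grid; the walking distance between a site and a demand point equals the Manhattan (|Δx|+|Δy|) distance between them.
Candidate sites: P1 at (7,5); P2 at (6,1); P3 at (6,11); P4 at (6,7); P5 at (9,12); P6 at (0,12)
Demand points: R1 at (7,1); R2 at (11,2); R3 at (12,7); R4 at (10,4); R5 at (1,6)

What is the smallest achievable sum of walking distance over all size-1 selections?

29

Open {P1}.
  R1→P1 4, R2→P1 7, R3→P1 7, R4→P1 4, R5→P1 7  ⇒ total 29.
Compare {P2}: total 36.
Compare {P4}: total 36.
No size-1 selection does better; minimum is 29.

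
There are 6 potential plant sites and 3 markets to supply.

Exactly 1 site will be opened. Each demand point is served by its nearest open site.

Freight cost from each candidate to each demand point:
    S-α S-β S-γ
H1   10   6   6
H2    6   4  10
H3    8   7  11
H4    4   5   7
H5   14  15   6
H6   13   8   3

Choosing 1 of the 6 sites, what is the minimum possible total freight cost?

Open {H4}.
  S-α→H4 4, S-β→H4 5, S-γ→H4 7  ⇒ total 16.
Compare {H2}: total 20.
Compare {H1}: total 22.
No size-1 selection does better; minimum is 16.

16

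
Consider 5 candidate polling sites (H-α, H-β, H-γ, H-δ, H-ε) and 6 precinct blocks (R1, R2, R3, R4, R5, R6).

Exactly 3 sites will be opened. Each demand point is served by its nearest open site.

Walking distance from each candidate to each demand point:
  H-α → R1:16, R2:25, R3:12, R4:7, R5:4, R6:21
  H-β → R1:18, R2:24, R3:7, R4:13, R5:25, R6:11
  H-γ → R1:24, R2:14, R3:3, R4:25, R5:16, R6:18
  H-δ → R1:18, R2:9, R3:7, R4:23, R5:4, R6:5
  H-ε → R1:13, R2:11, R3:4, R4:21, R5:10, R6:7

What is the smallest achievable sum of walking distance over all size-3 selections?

42

Open {H-α, H-δ, H-ε}.
  R1→H-ε 13, R2→H-δ 9, R3→H-ε 4, R4→H-α 7, R5→H-α 4, R6→H-δ 5  ⇒ total 42.
Compare {H-α, H-γ, H-δ}: total 44.
Compare {H-α, H-γ, H-ε}: total 45.
No size-3 selection does better; minimum is 42.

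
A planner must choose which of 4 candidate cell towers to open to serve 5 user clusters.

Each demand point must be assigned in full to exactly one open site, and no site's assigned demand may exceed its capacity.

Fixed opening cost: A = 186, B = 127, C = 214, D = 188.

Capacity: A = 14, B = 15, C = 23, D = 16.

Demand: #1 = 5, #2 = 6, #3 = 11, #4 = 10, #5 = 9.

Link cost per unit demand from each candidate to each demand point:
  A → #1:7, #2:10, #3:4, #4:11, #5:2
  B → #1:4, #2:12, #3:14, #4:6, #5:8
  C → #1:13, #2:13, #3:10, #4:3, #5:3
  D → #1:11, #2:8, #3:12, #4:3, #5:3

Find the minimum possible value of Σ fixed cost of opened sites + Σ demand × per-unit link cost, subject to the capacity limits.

Open {A, B, D}; cheapest assignment that respects the capacities:
  A (cap 14, load 11): #3 — cost 11×4 = 44
  B (cap 15, load 15): #1, #4 — cost 5×4 + 10×6 = 80
  D (cap 16, load 15): #2, #5 — cost 6×8 + 9×3 = 75
  Shipping 199, fixed 501 → total 700.
  Any other capacity-feasible assignment to {A, B, D} ships for at least 199.
Compare {A, B, C}: its best feasible assignment gives total 720.
Compare {B, C, D}: its best feasible assignment gives total 764.
Every other set of open sites that can feasibly serve all demand totals ≥ 720 even under its best assignment. Minimum: 700.

700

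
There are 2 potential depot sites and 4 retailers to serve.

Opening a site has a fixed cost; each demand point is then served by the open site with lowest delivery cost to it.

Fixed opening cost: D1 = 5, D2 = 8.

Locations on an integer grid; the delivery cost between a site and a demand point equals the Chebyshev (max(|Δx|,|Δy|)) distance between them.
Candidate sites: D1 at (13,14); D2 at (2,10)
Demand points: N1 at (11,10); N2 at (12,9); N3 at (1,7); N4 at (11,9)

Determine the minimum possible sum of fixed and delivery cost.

Open {D1, D2}: assign each demand point to its cheapest open site.
  N1→D1 4, N2→D1 5, N3→D2 3, N4→D1 5
  delivery cost 17, fixed 13 → total 30.
Compare {D1}: delivery cost 26 + fixed 5 = 31.
Compare {D2}: delivery cost 31 + fixed 8 = 39.

30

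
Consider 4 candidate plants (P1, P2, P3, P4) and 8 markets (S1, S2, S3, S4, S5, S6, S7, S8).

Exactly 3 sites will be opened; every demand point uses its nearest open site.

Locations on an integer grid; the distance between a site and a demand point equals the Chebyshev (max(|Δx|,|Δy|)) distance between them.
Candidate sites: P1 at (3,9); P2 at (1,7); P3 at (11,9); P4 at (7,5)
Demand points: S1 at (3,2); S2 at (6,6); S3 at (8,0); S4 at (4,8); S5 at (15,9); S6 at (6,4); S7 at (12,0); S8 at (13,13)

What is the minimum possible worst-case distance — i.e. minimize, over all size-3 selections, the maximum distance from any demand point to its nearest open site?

5

Open {P1, P3, P4}.
  Farthest demand point is S3 at distance 5 (to P4); all others are ≤ 5.
With {P2, P3, P4} the worst case is 5.
With {P1, P2, P4} the worst case is 8.
No size-3 selection achieves below 5.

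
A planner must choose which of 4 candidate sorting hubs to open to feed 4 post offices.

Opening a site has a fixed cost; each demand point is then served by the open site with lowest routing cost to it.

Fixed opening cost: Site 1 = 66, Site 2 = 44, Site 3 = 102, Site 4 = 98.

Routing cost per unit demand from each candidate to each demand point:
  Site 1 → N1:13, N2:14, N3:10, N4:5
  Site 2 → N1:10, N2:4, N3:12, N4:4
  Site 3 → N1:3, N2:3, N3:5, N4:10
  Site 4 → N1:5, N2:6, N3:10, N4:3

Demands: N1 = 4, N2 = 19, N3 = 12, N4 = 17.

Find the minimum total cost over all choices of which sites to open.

343

Open {Site 2, Site 3}: assign each demand point to its cheapest open site.
  N1→Site 3 4×3=12, N2→Site 3 19×3=57, N3→Site 3 12×5=60, N4→Site 2 17×4=68
  routing cost 197, fixed 146 → total 343.
Compare {Site 2}: routing cost 328 + fixed 44 = 372.
Compare {Site 3, Site 4}: routing cost 180 + fixed 200 = 380.
Compare {Site 1, Site 3}: routing cost 214 + fixed 168 = 382.
All other subsets cost ≥ 372. Minimum total cost: 343.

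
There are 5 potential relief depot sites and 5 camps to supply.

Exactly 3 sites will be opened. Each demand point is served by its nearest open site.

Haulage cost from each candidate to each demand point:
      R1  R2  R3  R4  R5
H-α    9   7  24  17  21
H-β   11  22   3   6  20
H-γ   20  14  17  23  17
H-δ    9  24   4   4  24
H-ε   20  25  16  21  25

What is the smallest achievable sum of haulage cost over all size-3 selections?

Open {H-α, H-γ, H-δ}.
  R1→H-α 9, R2→H-α 7, R3→H-δ 4, R4→H-δ 4, R5→H-γ 17  ⇒ total 41.
Compare {H-α, H-β, H-γ}: total 42.
Compare {H-α, H-β, H-δ}: total 43.
No size-3 selection does better; minimum is 41.

41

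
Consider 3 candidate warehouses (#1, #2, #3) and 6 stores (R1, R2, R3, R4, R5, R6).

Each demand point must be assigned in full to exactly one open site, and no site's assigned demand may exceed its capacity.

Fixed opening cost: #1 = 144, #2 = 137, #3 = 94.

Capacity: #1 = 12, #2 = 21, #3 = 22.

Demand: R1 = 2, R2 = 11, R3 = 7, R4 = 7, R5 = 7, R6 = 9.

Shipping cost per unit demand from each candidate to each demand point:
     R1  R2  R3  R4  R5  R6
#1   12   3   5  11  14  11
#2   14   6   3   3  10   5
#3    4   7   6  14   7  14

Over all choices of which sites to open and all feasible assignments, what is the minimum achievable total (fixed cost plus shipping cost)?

554

Open {#2, #3}; cheapest assignment that respects the capacities:
  #2 (cap 21, load 21): R3, R4, R5 — cost 7×3 + 7×3 + 7×10 = 112
  #3 (cap 22, load 22): R1, R2, R6 — cost 2×4 + 11×7 + 9×14 = 211
  Shipping 323, fixed 231 → total 554.
  Any other capacity-feasible assignment to {#2, #3} ships for at least 323.
Compare {#1, #2, #3}: its best feasible assignment gives total 573.
Every other set of open sites that can feasibly serve all demand totals ≥ 573 even under its best assignment. Minimum: 554.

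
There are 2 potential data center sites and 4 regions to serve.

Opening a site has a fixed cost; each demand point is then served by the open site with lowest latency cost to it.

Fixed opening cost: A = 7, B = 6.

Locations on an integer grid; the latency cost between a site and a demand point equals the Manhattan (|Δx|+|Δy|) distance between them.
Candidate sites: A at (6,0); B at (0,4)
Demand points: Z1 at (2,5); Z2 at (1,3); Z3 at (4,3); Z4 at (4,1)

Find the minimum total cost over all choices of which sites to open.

Open {B}: assign each demand point to its cheapest open site.
  Z1→B 3, Z2→B 2, Z3→B 5, Z4→B 7
  latency cost 17, fixed 6 → total 23.
Compare {A, B}: latency cost 13 + fixed 13 = 26.
Compare {A}: latency cost 25 + fixed 7 = 32.

23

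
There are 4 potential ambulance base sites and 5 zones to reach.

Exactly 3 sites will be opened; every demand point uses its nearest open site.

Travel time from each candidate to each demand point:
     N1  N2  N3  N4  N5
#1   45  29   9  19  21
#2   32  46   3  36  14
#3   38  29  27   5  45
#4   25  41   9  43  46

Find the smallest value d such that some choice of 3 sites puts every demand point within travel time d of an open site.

Open {#1, #2, #4}.
  Farthest demand point is N2 at travel time 29 (to #1); all others are ≤ 29.
With {#1, #3, #4} the worst case is 29.
With {#2, #3, #4} the worst case is 29.
No size-3 selection achieves below 29.

29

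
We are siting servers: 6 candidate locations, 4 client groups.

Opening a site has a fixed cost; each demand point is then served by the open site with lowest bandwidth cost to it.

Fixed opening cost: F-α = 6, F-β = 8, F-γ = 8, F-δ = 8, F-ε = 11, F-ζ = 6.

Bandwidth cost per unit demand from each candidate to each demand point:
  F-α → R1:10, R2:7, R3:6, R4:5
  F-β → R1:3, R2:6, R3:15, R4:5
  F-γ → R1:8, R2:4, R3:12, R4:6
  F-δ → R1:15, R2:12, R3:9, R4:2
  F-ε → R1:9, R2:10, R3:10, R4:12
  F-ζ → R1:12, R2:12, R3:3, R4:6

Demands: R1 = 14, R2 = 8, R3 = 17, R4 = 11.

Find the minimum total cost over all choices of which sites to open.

177

Open {F-β, F-γ, F-δ, F-ζ}: assign each demand point to its cheapest open site.
  R1→F-β 14×3=42, R2→F-γ 8×4=32, R3→F-ζ 17×3=51, R4→F-δ 11×2=22
  bandwidth cost 147, fixed 30 → total 177.
Compare {F-α, F-β, F-γ, F-δ, F-ζ}: bandwidth cost 147 + fixed 36 = 183.
Compare {F-β, F-δ, F-ζ}: bandwidth cost 163 + fixed 22 = 185.
Compare {F-β, F-γ, F-δ, F-ε, F-ζ}: bandwidth cost 147 + fixed 41 = 188.
All other subsets cost ≥ 183. Minimum total cost: 177.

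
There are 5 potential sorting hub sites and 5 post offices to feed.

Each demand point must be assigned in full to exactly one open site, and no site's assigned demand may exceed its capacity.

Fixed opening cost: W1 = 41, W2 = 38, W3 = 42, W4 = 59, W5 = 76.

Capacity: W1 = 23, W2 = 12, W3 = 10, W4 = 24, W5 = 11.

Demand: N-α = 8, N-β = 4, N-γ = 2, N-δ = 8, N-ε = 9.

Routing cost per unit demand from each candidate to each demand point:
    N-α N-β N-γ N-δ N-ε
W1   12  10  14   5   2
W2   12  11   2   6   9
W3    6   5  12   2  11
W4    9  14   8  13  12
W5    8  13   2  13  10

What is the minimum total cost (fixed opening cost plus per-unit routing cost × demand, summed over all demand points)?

Open {W1, W3}; cheapest assignment that respects the capacities:
  W1 (cap 23, load 21): N-β, N-δ, N-ε — cost 4×10 + 8×5 + 9×2 = 98
  W3 (cap 10, load 10): N-α, N-γ — cost 8×6 + 2×12 = 72
  Shipping 170, fixed 83 → total 253.
  Any other capacity-feasible assignment to {W1, W3} ships for at least 170.
Compare {W1, W2, W3}: its best feasible assignment gives total 271.
Compare {W1, W2}: its best feasible assignment gives total 277.
Every other set of open sites that can feasibly serve all demand totals ≥ 271 even under its best assignment. Minimum: 253.

253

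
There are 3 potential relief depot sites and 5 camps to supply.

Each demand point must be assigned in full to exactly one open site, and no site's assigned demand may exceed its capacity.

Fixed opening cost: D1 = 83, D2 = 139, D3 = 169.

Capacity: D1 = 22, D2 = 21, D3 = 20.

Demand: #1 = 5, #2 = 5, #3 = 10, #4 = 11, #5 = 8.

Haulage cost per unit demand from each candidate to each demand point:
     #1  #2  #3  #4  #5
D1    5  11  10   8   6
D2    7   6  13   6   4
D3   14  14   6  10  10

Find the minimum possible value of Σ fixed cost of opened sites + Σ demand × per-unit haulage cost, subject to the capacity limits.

500

Open {D1, D2}; cheapest assignment that respects the capacities:
  D1 (cap 22, load 20): #1, #2, #3 — cost 5×5 + 5×11 + 10×10 = 180
  D2 (cap 21, load 19): #4, #5 — cost 11×6 + 8×4 = 98
  Shipping 278, fixed 222 → total 500.
  Any other capacity-feasible assignment to {D1, D2} ships for at least 278.
Compare {D1, D3}: its best feasible assignment gives total 560.
Compare {D2, D3}: its best feasible assignment gives total 579.
Every other set of open sites that can feasibly serve all demand totals ≥ 560 even under its best assignment. Minimum: 500.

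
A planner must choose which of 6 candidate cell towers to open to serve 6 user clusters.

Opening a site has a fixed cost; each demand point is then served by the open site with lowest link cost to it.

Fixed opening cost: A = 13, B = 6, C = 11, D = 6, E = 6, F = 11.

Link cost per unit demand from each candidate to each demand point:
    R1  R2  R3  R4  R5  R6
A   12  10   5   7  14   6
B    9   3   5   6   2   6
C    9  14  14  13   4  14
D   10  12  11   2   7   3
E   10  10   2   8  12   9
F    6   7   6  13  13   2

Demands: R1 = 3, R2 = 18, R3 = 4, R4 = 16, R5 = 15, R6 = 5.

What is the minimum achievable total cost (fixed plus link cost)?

181

Open {B, D, E, F}: assign each demand point to its cheapest open site.
  R1→F 3×6=18, R2→B 18×3=54, R3→E 4×2=8, R4→D 16×2=32, R5→B 15×2=30, R6→F 5×2=10
  link cost 152, fixed 29 → total 181.
Compare {B, D, E}: link cost 166 + fixed 18 = 184.
Compare {B, D, F}: link cost 164 + fixed 23 = 187.
Compare {B, D}: link cost 178 + fixed 12 = 190.
All other subsets cost ≥ 184. Minimum total cost: 181.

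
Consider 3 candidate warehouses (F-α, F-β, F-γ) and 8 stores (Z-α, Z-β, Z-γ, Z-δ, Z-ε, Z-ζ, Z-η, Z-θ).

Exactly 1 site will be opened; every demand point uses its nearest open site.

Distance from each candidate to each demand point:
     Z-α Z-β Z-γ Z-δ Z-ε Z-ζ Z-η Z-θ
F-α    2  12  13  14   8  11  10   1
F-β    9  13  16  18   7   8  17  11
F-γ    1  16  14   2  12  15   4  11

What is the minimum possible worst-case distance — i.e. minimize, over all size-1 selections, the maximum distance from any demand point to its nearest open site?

Open {F-α}.
  Farthest demand point is Z-δ at distance 14 (to F-α); all others are ≤ 14.
With {F-γ} the worst case is 16.
With {F-β} the worst case is 18.
No size-1 selection achieves below 14.

14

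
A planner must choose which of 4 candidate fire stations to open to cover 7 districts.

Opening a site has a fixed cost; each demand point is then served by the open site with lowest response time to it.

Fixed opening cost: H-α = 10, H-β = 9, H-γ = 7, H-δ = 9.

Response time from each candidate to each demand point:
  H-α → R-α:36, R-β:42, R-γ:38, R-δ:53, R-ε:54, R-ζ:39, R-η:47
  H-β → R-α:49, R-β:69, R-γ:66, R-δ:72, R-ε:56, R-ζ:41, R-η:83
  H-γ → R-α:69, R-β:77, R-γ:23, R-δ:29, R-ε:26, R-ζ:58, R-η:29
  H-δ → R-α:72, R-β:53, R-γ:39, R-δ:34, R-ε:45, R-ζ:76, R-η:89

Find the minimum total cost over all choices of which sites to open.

Open {H-α, H-γ}: assign each demand point to its cheapest open site.
  R-α→H-α 36, R-β→H-α 42, R-γ→H-γ 23, R-δ→H-γ 29, R-ε→H-γ 26, R-ζ→H-α 39, R-η→H-γ 29
  response time 224, fixed 17 → total 241.
Compare {H-α, H-β, H-γ}: response time 224 + fixed 26 = 250.
Compare {H-α, H-γ, H-δ}: response time 224 + fixed 26 = 250.
Compare {H-α, H-β, H-γ, H-δ}: response time 224 + fixed 35 = 259.
All other subsets cost ≥ 250. Minimum total cost: 241.

241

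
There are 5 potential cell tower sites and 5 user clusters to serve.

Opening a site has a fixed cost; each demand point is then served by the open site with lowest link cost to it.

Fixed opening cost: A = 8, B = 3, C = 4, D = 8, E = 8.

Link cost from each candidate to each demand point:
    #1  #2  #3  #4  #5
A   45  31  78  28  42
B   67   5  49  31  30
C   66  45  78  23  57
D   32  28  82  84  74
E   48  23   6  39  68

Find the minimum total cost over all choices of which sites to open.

Open {B, C, D, E}: assign each demand point to its cheapest open site.
  #1→D 32, #2→B 5, #3→E 6, #4→C 23, #5→B 30
  link cost 96, fixed 23 → total 119.
Compare {B, D, E}: link cost 104 + fixed 19 = 123.
Compare {B, C, E}: link cost 112 + fixed 15 = 127.
Compare {A, B, C, D, E}: link cost 96 + fixed 31 = 127.
All other subsets cost ≥ 123. Minimum total cost: 119.

119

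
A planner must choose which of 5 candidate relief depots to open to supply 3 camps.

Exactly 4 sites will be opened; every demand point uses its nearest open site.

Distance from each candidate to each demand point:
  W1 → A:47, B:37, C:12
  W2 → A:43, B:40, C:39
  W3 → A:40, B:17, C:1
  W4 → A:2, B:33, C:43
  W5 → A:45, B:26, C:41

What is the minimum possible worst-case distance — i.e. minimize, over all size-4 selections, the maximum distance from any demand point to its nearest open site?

17

Open {W1, W2, W3, W4}.
  Farthest demand point is B at distance 17 (to W3); all others are ≤ 17.
With {W1, W3, W4, W5} the worst case is 17.
With {W2, W3, W4, W5} the worst case is 17.
No size-4 selection achieves below 17.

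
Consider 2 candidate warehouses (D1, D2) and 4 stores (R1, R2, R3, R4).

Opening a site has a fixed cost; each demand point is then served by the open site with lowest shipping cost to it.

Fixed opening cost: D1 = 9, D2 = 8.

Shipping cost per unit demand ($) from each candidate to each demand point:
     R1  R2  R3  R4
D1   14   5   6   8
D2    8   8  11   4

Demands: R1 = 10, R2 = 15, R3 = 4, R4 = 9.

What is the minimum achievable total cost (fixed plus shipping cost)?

Open {D1, D2}: assign each demand point to its cheapest open site.
  R1→D2 10×8=80, R2→D1 15×5=75, R3→D1 4×6=24, R4→D2 9×4=36
  shipping cost 215, fixed 17 → total 232.
Compare {D2}: shipping cost 280 + fixed 8 = 288.
Compare {D1}: shipping cost 311 + fixed 9 = 320.

232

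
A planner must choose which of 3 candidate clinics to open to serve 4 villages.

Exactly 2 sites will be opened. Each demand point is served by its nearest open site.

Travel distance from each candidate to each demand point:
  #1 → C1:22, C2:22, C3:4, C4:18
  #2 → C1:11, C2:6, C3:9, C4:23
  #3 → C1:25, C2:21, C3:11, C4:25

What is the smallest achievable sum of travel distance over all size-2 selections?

Open {#1, #2}.
  C1→#2 11, C2→#2 6, C3→#1 4, C4→#1 18  ⇒ total 39.
Compare {#2, #3}: total 49.
Compare {#1, #3}: total 65.

39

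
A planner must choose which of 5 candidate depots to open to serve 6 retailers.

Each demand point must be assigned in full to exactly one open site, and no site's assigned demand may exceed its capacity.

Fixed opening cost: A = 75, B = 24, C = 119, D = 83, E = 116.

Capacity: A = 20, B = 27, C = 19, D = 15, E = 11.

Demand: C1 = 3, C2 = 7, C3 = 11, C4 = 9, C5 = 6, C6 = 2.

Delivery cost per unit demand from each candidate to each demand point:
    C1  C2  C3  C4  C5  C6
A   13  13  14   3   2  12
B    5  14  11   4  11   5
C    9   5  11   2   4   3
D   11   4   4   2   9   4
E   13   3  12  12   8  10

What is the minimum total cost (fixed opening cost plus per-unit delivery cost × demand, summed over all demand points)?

369

Open {B, D}; cheapest assignment that respects the capacities:
  B (cap 27, load 23): C1, C3, C4 — cost 3×5 + 11×11 + 9×4 = 172
  D (cap 15, load 15): C2, C5, C6 — cost 7×4 + 6×9 + 2×4 = 90
  Shipping 262, fixed 107 → total 369.
  Any other capacity-feasible assignment to {B, D} ships for at least 262.
Compare {B, C}: its best feasible assignment gives total 380.
Compare {A, B}: its best feasible assignment gives total 382.
Every other set of open sites that can feasibly serve all demand totals ≥ 380 even under its best assignment. Minimum: 369.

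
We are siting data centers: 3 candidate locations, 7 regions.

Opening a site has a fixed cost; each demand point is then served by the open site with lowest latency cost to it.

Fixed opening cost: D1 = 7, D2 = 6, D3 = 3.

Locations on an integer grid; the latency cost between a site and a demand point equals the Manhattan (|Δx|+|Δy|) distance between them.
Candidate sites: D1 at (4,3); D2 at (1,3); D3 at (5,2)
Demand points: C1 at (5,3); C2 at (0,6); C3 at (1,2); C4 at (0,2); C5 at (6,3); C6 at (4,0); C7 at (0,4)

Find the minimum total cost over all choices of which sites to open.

Open {D2, D3}: assign each demand point to its cheapest open site.
  C1→D3 1, C2→D2 4, C3→D2 1, C4→D2 2, C5→D3 2, C6→D3 3, C7→D2 2
  latency cost 15, fixed 9 → total 24.
Compare {D1, D2}: latency cost 15 + fixed 13 = 28.
Compare {D2}: latency cost 24 + fixed 6 = 30.
Compare {D1, D2, D3}: latency cost 15 + fixed 16 = 31.
All other subsets cost ≥ 28. Minimum total cost: 24.

24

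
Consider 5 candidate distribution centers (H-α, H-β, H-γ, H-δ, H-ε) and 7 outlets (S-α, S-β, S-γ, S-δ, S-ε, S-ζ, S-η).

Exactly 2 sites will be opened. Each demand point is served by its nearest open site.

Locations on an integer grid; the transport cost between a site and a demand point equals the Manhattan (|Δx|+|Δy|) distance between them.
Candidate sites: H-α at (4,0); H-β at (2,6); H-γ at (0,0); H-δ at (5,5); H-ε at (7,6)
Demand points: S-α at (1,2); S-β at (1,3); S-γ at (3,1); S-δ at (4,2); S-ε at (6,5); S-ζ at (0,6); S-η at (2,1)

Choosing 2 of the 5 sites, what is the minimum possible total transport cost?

Open {H-α, H-β}.
  S-α→H-α 5, S-β→H-β 4, S-γ→H-α 2, S-δ→H-α 2, S-ε→H-β 5, S-ζ→H-β 2, S-η→H-α 3  ⇒ total 23.
Compare {H-α, H-δ}: total 25.
Compare {H-γ, H-δ}: total 25.
No size-2 selection does better; minimum is 23.

23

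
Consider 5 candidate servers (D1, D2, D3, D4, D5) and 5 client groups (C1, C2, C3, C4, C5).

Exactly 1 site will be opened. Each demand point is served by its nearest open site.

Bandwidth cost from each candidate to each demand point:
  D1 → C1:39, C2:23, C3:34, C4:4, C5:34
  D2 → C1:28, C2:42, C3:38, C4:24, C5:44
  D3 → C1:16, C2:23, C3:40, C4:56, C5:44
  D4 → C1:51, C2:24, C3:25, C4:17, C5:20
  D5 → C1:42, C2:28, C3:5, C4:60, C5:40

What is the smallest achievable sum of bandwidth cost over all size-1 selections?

134

Open {D1}.
  C1→D1 39, C2→D1 23, C3→D1 34, C4→D1 4, C5→D1 34  ⇒ total 134.
Compare {D4}: total 137.
Compare {D5}: total 175.
No size-1 selection does better; minimum is 134.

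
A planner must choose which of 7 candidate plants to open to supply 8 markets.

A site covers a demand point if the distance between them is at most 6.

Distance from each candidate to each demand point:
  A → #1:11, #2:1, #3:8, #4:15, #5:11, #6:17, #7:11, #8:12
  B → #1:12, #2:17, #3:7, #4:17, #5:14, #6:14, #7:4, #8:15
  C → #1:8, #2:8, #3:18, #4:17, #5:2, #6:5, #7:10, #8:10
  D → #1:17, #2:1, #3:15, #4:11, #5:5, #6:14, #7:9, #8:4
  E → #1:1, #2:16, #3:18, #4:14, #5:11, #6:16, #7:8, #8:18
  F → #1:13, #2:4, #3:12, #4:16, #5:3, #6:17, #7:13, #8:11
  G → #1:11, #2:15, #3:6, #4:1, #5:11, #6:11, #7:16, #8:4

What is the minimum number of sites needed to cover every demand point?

5

Coverage sets (demand points within 6 of each site):
  A: {#2}
  B: {#7}
  C: {#5, #6}
  D: {#2, #5, #8}
  E: {#1}
  F: {#2, #5}
  G: {#3, #4, #8}
No 4 sites suffice: every size-4 union leaves at least one demand point uncovered.
But {A, B, C, E, G} covers everything, so the minimum is 5.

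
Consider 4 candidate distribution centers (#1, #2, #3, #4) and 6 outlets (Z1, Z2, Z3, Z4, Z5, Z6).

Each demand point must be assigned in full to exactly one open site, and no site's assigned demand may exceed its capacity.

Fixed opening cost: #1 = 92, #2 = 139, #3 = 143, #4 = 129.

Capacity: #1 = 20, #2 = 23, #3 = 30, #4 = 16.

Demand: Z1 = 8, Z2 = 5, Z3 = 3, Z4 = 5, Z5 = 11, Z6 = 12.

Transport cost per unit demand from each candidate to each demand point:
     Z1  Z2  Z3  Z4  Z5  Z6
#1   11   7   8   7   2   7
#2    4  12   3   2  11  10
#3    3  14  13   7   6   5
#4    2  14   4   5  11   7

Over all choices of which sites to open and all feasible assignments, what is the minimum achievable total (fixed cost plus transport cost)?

Open {#1, #3}; cheapest assignment that respects the capacities:
  #1 (cap 20, load 19): Z2, Z3, Z5 — cost 5×7 + 3×8 + 11×2 = 81
  #3 (cap 30, load 25): Z1, Z4, Z6 — cost 8×3 + 5×7 + 12×5 = 119
  Shipping 200, fixed 235 → total 435.
  Any other capacity-feasible assignment to {#1, #3} ships for at least 200.
Compare {#2, #3}: its best feasible assignment gives total 519.
Compare {#3, #4}: its best feasible assignment gives total 521.
Every other set of open sites that can feasibly serve all demand totals ≥ 519 even under its best assignment. Minimum: 435.

435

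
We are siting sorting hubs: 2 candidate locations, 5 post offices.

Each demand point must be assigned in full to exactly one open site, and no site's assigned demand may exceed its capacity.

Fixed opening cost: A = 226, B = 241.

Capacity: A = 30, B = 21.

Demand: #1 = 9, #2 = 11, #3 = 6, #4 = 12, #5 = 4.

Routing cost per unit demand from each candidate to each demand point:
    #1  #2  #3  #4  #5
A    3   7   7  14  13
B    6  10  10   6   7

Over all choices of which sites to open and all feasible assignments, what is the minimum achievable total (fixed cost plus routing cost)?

Open {A, B}; cheapest assignment that respects the capacities:
  A (cap 30, load 26): #1, #2, #3 — cost 9×3 + 11×7 + 6×7 = 146
  B (cap 21, load 16): #4, #5 — cost 12×6 + 4×7 = 100
  Shipping 246, fixed 467 → total 713.
  Any other capacity-feasible assignment to {A, B} ships for at least 246.
Total demand is 42 and no other set of sites has combined capacity ≥ 42, so {A, B} is the only feasible choice of open sites. Minimum: 713.

713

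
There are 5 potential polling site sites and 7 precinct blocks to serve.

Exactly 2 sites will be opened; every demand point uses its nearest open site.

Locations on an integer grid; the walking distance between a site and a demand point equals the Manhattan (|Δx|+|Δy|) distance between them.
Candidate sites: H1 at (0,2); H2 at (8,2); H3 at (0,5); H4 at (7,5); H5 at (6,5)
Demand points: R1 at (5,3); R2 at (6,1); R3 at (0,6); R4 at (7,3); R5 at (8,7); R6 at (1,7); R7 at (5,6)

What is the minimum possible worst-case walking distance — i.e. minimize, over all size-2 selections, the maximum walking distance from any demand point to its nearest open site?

4

Open {H3, H5}.
  Farthest demand point is R2 at walking distance 4 (to H5); all others are ≤ 4.
With {H3, H4} the worst case is 5.
With {H1, H4} the worst case is 6.
No size-2 selection achieves below 4.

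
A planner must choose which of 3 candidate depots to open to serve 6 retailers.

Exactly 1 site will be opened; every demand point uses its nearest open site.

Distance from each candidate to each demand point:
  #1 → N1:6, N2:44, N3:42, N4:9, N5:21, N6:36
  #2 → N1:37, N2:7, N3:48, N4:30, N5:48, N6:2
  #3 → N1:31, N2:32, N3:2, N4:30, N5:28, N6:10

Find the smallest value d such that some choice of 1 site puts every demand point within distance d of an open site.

32

Open {#3}.
  Farthest demand point is N2 at distance 32 (to #3); all others are ≤ 32.
With {#1} the worst case is 44.
With {#2} the worst case is 48.
No size-1 selection achieves below 32.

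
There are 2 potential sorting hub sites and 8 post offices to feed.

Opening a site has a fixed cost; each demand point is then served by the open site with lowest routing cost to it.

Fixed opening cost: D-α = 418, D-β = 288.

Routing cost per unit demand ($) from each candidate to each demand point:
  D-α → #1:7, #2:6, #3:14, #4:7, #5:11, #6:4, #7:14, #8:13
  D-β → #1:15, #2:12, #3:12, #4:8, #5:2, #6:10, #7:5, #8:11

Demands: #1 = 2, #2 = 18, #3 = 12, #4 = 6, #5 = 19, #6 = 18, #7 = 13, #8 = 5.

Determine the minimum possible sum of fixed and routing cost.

1064

Open {D-β}: assign each demand point to its cheapest open site.
  #1→D-β 2×15=30, #2→D-β 18×12=216, #3→D-β 12×12=144, #4→D-β 6×8=48, #5→D-β 19×2=38, #6→D-β 18×10=180, #7→D-β 13×5=65, #8→D-β 5×11=55
  routing cost 776, fixed 288 → total 1064.
Compare {D-α, D-β}: routing cost 538 + fixed 706 = 1244.
Compare {D-α}: routing cost 860 + fixed 418 = 1278.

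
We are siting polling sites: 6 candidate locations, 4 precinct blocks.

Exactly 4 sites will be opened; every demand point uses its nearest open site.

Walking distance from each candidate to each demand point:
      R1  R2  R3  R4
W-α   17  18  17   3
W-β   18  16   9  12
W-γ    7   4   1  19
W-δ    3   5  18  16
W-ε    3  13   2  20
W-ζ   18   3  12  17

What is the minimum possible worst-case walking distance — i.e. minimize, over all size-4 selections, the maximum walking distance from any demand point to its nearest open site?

3

Open {W-α, W-β, W-ε, W-ζ}.
  Farthest demand point is R1 at walking distance 3 (to W-ε); all others are ≤ 3.
With {W-α, W-γ, W-δ, W-ζ} the worst case is 3.
With {W-α, W-γ, W-ε, W-ζ} the worst case is 3.
No size-4 selection achieves below 3.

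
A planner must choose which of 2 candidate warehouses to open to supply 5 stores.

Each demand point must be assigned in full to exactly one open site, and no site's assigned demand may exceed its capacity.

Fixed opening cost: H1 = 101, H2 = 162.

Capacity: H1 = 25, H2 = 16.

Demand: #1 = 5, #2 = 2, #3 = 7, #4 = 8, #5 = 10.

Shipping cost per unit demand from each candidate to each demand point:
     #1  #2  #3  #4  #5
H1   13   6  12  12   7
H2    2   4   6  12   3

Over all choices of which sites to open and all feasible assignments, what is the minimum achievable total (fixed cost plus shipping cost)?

Open {H1, H2}; cheapest assignment that respects the capacities:
  H1 (cap 25, load 18): #4, #5 — cost 8×12 + 10×7 = 166
  H2 (cap 16, load 14): #1, #2, #3 — cost 5×2 + 2×4 + 7×6 = 60
  Shipping 226, fixed 263 → total 489.
  Any other capacity-feasible assignment to {H1, H2} ships for at least 226.
Total demand is 32 and no other set of sites has combined capacity ≥ 32, so {H1, H2} is the only feasible choice of open sites. Minimum: 489.

489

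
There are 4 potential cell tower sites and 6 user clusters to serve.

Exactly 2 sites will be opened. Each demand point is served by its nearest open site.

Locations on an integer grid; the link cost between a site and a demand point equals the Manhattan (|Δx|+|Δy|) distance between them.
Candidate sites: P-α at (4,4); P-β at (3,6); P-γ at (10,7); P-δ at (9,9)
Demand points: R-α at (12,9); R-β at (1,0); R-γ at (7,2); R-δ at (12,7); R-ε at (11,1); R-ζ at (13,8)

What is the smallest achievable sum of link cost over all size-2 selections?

29

Open {P-α, P-γ}.
  R-α→P-γ 4, R-β→P-α 7, R-γ→P-α 5, R-δ→P-γ 2, R-ε→P-γ 7, R-ζ→P-γ 4  ⇒ total 29.
Compare {P-β, P-γ}: total 33.
Compare {P-α, P-δ}: total 35.
No size-2 selection does better; minimum is 29.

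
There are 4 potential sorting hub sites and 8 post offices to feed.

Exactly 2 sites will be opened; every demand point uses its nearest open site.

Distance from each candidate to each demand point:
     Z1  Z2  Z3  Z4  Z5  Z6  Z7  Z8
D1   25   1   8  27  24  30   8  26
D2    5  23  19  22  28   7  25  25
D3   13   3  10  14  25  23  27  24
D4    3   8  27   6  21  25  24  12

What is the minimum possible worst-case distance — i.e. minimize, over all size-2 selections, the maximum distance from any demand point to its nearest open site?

Open {D1, D3}.
  Farthest demand point is Z5 at distance 24 (to D1); all others are ≤ 24.
With {D2, D4} the worst case is 24.
With {D3, D4} the worst case is 24.
No size-2 selection achieves below 24.

24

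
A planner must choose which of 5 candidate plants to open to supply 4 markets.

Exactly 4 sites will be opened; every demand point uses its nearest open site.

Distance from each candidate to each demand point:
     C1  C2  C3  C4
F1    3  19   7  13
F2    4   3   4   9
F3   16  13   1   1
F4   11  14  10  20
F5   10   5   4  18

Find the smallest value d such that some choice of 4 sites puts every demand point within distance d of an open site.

3

Open {F1, F2, F3, F4}.
  Farthest demand point is C1 at distance 3 (to F1); all others are ≤ 3.
With {F1, F2, F3, F5} the worst case is 3.
With {F2, F3, F4, F5} the worst case is 4.
No size-4 selection achieves below 3.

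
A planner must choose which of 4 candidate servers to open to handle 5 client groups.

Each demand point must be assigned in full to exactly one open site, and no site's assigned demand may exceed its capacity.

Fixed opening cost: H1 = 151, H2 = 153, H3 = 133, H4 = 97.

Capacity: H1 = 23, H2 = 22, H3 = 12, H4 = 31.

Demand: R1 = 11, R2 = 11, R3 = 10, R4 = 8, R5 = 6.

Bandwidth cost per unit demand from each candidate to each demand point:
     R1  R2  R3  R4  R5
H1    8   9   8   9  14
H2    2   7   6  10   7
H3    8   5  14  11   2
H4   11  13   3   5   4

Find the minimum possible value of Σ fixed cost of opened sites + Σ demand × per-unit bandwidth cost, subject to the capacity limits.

Open {H2, H4}; cheapest assignment that respects the capacities:
  H2 (cap 22, load 22): R1, R2 — cost 11×2 + 11×7 = 99
  H4 (cap 31, load 24): R3, R4, R5 — cost 10×3 + 8×5 + 6×4 = 94
  Shipping 193, fixed 250 → total 443.
  Any other capacity-feasible assignment to {H2, H4} ships for at least 193.
Compare {H1, H4}: its best feasible assignment gives total 529.
Compare {H2, H3, H4}: its best feasible assignment gives total 554.
Every other set of open sites that can feasibly serve all demand totals ≥ 529 even under its best assignment. Minimum: 443.

443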